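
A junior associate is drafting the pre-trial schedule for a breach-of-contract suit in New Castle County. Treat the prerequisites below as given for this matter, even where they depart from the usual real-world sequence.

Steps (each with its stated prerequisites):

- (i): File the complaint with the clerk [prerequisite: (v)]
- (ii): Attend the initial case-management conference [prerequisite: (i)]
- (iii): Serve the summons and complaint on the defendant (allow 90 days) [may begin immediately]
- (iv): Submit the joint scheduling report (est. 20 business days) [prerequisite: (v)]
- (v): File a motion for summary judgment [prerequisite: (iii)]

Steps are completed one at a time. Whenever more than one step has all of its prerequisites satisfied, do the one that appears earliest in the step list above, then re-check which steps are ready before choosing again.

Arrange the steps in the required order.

(iii) has no prerequisites → (iii) first.
(v) is the only step now ready → (v).
Now (i) and (iv) have their prerequisites met. (i) is listed earlier, so (i) next.
(ii) now also ready, so the ready set is {(ii), (iv)}; (ii) is listed earlier → (ii).
(iv) is the only step now ready → (iv).

(iii), (v), (i), (ii), (iv)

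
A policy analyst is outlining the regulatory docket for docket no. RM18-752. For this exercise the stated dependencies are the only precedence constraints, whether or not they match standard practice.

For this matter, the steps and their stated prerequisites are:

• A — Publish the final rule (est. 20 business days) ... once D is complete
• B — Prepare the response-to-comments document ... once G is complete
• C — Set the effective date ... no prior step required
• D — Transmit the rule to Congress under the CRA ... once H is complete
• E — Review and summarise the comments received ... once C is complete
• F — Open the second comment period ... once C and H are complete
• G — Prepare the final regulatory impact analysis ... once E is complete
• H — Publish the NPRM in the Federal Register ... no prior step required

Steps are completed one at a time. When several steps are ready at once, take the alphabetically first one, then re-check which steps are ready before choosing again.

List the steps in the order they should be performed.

Nothing is required for C and H. C has the earlier label → C first.
Now E and H have their prerequisites met. E has the earlier label, so E next.
G now also ready, so the ready set is {G, H}; G has the earlier label → G.
B now also ready, so the ready set is {B, H}; B has the earlier label → B.
Next only H has its prerequisites met → H.
D and F are both available; D has the earlier label → D.
A now also ready, so the ready set is {A, F}; A has the earlier label → A.
F needed C and H, now all done → F.

C, E, G, B, H, D, A, F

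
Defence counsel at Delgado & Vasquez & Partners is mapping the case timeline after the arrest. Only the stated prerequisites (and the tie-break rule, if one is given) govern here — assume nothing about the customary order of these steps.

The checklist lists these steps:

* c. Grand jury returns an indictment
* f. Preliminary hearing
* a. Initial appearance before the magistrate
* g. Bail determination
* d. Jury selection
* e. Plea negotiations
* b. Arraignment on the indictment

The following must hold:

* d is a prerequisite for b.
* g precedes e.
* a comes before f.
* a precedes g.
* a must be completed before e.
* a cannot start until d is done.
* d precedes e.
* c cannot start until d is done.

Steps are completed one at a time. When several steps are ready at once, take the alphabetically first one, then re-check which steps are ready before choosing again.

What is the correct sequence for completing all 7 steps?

d has no prerequisites → d first.
Ready: a, b and c. a has the earlier label → a.
b, c, f and g are all available; b has the earlier label → b.
c, f and g are all available; c has the earlier label → c.
f and g are both available; f has the earlier label → f.
Next only g has its prerequisites met → g.
e is the only step now ready → e.

d, a, b, c, f, g, e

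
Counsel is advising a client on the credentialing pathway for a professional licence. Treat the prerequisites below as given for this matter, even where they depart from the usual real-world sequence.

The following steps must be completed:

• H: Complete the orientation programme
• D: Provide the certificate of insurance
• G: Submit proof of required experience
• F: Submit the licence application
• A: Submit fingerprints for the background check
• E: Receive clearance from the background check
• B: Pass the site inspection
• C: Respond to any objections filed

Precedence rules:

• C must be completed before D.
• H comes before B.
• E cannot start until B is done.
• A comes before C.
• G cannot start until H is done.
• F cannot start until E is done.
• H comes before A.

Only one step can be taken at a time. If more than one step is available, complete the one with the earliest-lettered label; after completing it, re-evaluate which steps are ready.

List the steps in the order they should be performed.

H has no prerequisites → H first.
Now A, B and G have their prerequisites met. A has the earlier label, so A next.
C now also ready, so the ready set is {B, C, G}; B has the earlier label → B.
Ready: C, E and G. C has the earlier label → C.
D now also ready, so the ready set is {D, E, G}; D has the earlier label → D.
Now E and G have their prerequisites met. E has the earlier label, so E next.
F and G are both available; F has the earlier label → F.
That leaves G as the only ready step → G.

H → A → B → C → D → E → F → G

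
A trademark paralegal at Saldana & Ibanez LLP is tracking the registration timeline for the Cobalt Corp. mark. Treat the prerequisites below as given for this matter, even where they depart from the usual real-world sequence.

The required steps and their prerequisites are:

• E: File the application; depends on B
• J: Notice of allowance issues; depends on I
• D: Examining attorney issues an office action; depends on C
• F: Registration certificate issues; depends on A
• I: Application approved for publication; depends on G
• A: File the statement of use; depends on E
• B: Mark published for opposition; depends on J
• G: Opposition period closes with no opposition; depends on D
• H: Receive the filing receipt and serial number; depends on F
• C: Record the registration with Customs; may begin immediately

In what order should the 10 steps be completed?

C → D → G → I → J → B → E → A → F → H

C is the only step with nothing outstanding, so it goes first.
D is the only step now ready → D.
Next only G has its prerequisites met → G.
I is the only step now ready → I.
J is the only step now ready → J.
B needed J, now all done → B.
E needed B, now all done → E.
A is the only step now ready → A.
F needed A, now all done → F.
That leaves H as the only ready step → H.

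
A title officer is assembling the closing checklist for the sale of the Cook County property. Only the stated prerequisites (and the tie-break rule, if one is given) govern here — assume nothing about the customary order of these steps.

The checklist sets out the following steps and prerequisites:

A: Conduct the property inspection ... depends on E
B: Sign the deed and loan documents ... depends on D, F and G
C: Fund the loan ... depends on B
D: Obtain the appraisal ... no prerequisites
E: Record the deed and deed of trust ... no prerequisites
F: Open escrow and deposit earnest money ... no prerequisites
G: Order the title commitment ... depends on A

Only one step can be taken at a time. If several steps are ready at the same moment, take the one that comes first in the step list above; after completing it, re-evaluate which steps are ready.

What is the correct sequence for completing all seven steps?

D E A F G B C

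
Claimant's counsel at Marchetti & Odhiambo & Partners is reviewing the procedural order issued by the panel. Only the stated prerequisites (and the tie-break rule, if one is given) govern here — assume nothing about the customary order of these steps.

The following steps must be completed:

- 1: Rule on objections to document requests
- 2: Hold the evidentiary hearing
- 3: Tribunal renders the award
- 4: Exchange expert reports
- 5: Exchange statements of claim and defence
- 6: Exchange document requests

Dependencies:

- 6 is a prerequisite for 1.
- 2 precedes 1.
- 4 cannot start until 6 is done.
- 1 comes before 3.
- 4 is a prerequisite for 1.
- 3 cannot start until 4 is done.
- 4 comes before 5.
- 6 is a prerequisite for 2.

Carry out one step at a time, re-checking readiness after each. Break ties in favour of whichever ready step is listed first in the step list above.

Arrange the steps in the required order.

6 → 2 → 4 → 1 → 3 → 5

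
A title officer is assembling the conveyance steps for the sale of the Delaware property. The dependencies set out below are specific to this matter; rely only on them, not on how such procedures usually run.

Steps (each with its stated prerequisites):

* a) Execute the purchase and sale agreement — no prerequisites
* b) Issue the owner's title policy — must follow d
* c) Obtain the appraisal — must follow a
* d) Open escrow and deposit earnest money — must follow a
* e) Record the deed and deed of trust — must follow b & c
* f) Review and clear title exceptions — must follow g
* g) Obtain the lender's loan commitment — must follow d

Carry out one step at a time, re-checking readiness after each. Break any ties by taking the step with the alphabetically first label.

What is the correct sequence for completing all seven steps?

a c d b e g f

a is the only step with nothing outstanding, so it goes first.
Ready: c and d. c has the earlier label → c.
d needed a, now all done → d.
Ready: b and g. b has the earlier label → b.
Now e and g have their prerequisites met. e has the earlier label, so e next.
g needed d, now all done → g.
Next only f has its prerequisites met → f.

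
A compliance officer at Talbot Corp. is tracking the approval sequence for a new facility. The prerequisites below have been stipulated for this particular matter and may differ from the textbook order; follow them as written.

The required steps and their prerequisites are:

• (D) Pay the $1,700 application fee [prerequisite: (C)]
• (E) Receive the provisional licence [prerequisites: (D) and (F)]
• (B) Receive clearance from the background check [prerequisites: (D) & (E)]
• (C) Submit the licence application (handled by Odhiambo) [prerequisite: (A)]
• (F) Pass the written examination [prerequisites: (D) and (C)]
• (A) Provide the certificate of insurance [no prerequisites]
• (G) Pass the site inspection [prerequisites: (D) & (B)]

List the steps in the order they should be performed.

(A), (C), (D), (F), (E), (B), (G)

(A) has no prerequisites → (A) first.
(C) needed (A), now all done → (C).
That leaves (D) as the only ready step → (D).
(F) is the only step now ready → (F).
(E) is the only step now ready → (E).
(B) needed (D) and (E), now all done → (B).
(G) is the only step now ready → (G).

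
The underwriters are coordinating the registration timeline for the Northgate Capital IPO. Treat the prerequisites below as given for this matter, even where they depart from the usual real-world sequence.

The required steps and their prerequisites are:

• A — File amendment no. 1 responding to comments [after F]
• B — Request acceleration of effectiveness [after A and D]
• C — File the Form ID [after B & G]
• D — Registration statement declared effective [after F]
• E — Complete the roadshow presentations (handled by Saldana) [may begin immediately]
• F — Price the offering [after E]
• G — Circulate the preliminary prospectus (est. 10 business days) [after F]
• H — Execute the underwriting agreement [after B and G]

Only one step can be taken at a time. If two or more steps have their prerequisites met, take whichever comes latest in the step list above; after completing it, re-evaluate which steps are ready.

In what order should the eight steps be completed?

Only E has no prerequisites, so it is first.
Next only F has its prerequisites met → F.
Ready: G, D and A. G is listed later → G.
Ready: D and A. D is listed later → D.
Next only A has its prerequisites met → A.
B needed D and A, now all done → B.
H and C are both available; H is listed later → H.
Next only C has its prerequisites met → C.

E, F, G, D, A, B, H, C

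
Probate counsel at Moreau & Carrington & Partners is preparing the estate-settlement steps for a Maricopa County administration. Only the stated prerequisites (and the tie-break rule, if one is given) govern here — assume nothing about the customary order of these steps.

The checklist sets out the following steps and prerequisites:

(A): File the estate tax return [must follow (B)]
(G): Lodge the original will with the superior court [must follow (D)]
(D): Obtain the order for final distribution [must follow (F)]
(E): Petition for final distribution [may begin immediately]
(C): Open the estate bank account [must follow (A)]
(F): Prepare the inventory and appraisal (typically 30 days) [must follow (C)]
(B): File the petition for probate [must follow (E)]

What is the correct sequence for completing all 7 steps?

(E), (B), (A), (C), (F), (D), (G)

Only (E) has no prerequisites, so it is first.
(B) needed (E), now all done → (B).
That leaves (A) as the only ready step → (A).
Next only (C) has its prerequisites met → (C).
(F) needed (C), now all done → (F).
(D) is the only step now ready → (D).
Next only (G) has its prerequisites met → (G).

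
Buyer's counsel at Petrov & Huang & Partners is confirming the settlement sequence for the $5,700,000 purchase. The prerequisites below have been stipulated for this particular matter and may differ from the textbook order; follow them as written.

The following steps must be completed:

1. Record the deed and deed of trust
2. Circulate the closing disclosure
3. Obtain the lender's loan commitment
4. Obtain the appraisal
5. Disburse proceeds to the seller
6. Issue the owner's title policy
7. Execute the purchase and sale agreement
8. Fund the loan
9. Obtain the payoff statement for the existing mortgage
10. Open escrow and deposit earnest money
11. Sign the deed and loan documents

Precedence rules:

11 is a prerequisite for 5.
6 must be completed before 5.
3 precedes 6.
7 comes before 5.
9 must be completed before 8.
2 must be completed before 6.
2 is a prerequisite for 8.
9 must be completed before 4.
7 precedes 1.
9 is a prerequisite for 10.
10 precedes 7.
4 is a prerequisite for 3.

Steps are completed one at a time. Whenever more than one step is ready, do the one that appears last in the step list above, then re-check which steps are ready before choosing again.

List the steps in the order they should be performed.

11, 9, 10, 7, 4, 3, 2, 8, 6, 5, 1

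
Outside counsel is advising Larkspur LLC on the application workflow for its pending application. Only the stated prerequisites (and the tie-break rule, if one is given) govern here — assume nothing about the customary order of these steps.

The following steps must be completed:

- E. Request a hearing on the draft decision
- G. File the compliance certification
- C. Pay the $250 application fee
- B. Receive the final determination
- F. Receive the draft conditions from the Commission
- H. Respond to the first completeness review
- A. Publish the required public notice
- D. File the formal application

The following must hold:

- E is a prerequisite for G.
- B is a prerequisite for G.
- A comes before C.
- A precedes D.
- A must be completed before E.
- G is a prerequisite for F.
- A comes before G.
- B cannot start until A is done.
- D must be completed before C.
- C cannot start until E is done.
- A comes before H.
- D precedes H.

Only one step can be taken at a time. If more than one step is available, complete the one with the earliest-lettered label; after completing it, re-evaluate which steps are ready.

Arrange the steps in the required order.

A, B, D, E, C, G, F, H

Only A has no prerequisites, so it is first.
Ready: B, D and E. B has the earlier label → B.
Now D and E have their prerequisites met. D has the earlier label, so D next.
Now E and H have their prerequisites met. E has the earlier label, so E next.
Now C, G and H have their prerequisites met. C has the earlier label, so C next.
Ready: G and H. G has the earlier label → G.
F now also ready, so the ready set is {F, H}; F has the earlier label → F.
That leaves H as the only ready step → H.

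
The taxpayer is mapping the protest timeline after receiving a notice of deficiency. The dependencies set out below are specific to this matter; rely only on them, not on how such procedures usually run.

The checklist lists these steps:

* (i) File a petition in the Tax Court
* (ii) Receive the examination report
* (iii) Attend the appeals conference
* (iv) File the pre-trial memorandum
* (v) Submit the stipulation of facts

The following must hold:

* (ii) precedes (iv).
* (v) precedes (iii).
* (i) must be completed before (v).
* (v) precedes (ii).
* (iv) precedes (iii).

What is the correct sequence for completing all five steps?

(i) has no prerequisites → (i) first.
(v) is the only step now ready → (v).
That leaves (ii) as the only ready step → (ii).
That leaves (iv) as the only ready step → (iv).
That leaves (iii) as the only ready step → (iii).

(i) → (v) → (ii) → (iv) → (iii)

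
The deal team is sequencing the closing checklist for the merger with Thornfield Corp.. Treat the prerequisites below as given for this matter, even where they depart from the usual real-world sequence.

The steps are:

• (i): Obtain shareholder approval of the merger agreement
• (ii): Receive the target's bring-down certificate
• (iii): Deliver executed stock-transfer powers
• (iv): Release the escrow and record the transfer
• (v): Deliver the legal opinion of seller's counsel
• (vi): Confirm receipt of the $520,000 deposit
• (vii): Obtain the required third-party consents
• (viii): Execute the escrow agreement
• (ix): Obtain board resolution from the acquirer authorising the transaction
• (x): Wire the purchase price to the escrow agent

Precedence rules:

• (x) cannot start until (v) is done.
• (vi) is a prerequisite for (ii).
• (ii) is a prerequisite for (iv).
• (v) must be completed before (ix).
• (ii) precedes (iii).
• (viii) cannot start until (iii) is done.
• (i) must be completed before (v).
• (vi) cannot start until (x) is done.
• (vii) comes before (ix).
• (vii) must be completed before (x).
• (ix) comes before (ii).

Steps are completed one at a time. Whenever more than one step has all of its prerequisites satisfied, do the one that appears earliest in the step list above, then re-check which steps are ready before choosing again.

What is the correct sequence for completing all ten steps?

(i) (v) (vii) (ix) (x) (vi) (ii) (iii) (iv) (viii)

(i) and (vii) have no prerequisites; (i) is listed earlier, so (i) is first.
(v) and (vii) are both available; (v) is listed earlier → (v).
(vii) is the only step now ready → (vii).
Now (ix) and (x) have their prerequisites met. (ix) is listed earlier, so (ix) next.
(x) is the only step now ready → (x).
That leaves (vi) as the only ready step → (vi).
(ii) needed (vi) and (ix), now all done → (ii).
(iii) and (iv) are both available; (iii) is listed earlier → (iii).
Now (iv) and (viii) have their prerequisites met. (iv) is listed earlier, so (iv) next.
(viii) is the only step now ready → (viii).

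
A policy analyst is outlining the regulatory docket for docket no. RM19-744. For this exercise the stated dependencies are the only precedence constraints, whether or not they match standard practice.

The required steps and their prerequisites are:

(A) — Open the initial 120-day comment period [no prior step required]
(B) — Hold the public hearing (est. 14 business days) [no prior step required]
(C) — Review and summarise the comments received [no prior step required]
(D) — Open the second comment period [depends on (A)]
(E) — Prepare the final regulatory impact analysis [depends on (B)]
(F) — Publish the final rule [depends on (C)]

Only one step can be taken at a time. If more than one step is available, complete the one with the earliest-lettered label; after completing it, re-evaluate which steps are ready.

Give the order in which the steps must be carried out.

(A), (B), (C), (D), (E), (F)

(A), (B) and (C) have no prerequisites; (A) has the earlier label, so (A) is first.
(B), (C) and (D) are all available; (B) has the earlier label → (B).
(E) now also ready, so the ready set is {(C), (D), (E)}; (C) has the earlier label → (C).
(F) now also ready, so the ready set is {(D), (E), (F)}; (D) has the earlier label → (D).
(E) and (F) are both available; (E) has the earlier label → (E).
Next only (F) has its prerequisites met → (F).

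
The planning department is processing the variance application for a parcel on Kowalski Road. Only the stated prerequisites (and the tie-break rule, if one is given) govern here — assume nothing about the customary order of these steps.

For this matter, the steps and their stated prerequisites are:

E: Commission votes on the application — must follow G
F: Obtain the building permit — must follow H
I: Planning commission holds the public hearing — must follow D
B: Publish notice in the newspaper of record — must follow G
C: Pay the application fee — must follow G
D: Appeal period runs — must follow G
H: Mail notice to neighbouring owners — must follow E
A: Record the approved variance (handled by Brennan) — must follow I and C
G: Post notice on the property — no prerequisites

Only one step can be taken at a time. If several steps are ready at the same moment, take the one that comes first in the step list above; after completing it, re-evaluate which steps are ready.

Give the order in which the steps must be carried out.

G is the only step with nothing outstanding, so it goes first.
E, B, C and D are all available; E is listed earlier → E.
Now B, C, D and H have their prerequisites met. B is listed earlier, so B next.
C, D and H are all available; C is listed earlier → C.
Now D and H have their prerequisites met. D is listed earlier, so D next.
Ready: I and H. I is listed earlier → I.
A now also ready, so the ready set is {H, A}; H is listed earlier → H.
F and A are both available; F is listed earlier → F.
A needed I and C, now all done → A.

G E B C D I H F A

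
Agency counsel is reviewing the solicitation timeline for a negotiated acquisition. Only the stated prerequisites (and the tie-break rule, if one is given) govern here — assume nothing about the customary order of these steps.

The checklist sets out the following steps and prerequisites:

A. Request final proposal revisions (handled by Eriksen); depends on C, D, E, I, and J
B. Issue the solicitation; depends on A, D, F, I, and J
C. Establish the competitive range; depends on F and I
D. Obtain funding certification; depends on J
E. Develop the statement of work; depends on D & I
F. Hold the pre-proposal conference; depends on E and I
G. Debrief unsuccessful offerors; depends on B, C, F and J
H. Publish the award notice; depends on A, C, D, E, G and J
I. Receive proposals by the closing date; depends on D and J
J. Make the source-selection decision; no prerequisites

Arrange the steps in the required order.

J has no prerequisites → J first.
D needed J, now all done → D.
I needed D and J, now all done → I.
That leaves E as the only ready step → E.
F is the only step now ready → F.
That leaves C as the only ready step → C.
A needed C, D, E, I and J, now all done → A.
That leaves B as the only ready step → B.
G needed B, C, F and J, now all done → G.
H is the only step now ready → H.

J, D, I, E, F, C, A, B, G, H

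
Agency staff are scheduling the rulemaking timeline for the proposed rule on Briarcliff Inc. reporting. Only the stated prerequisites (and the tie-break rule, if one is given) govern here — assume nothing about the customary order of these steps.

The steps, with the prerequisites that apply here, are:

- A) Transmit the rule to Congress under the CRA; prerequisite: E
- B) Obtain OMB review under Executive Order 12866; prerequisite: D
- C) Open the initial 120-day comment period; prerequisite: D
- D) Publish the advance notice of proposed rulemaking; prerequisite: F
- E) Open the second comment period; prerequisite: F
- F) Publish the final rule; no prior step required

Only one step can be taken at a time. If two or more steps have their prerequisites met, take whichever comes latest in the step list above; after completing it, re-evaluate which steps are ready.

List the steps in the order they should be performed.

Only F has no prerequisites, so it is first.
Ready: E and D. E is listed later → E.
A now also ready, so the ready set is {D, A}; D is listed later → D.
Now C, B and A have their prerequisites met. C is listed later, so C next.
Ready: B and A. B is listed later → B.
Next only A has its prerequisites met → A.

F, E, D, C, B, A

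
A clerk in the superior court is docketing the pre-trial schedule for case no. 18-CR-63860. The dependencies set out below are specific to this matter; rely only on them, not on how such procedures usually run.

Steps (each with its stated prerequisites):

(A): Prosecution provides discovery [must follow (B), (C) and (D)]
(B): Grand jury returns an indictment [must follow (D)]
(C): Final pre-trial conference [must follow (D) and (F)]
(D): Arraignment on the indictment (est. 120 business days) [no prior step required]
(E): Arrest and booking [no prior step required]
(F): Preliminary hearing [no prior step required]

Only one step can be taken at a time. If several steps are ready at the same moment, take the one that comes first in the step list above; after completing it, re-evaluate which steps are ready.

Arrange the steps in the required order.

(D) (B) (E) (F) (C) (A)

Nothing is required for (D), (E) and (F). (D) is listed earlier → (D) first.
Ready: (B), (E) and (F). (B) is listed earlier → (B).
Ready: (E) and (F). (E) is listed earlier → (E).
Next only (F) has its prerequisites met → (F).
Next only (C) has its prerequisites met → (C).
(A) is the only step now ready → (A).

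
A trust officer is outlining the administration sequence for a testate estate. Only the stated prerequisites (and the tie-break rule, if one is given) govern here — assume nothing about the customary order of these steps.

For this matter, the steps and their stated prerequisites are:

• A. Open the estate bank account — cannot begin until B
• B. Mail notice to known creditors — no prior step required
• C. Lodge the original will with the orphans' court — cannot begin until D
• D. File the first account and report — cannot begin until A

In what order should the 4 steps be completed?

B, A, D, C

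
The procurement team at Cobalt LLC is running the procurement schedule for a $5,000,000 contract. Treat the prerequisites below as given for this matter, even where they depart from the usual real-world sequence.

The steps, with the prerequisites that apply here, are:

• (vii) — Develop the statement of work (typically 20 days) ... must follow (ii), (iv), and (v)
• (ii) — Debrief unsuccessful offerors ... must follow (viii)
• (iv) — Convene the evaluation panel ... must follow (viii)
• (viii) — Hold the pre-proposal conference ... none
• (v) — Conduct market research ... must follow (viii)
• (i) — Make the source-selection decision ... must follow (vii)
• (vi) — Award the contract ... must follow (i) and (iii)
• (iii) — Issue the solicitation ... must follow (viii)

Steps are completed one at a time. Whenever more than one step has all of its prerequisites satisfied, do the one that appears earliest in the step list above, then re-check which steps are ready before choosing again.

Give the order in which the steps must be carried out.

(viii) (ii) (iv) (v) (vii) (i) (iii) (vi)

(viii) is the only step with nothing outstanding, so it goes first.
Ready: (ii), (iv), (v) and (iii). (ii) is listed earlier → (ii).
Ready: (iv), (v) and (iii). (iv) is listed earlier → (iv).
Ready: (v) and (iii). (v) is listed earlier → (v).
(vii) now also ready, so the ready set is {(vii), (iii)}; (vii) is listed earlier → (vii).
(i) and (iii) are both available; (i) is listed earlier → (i).
(iii) is the only step now ready → (iii).
(vi) needed (i) and (iii), now all done → (vi).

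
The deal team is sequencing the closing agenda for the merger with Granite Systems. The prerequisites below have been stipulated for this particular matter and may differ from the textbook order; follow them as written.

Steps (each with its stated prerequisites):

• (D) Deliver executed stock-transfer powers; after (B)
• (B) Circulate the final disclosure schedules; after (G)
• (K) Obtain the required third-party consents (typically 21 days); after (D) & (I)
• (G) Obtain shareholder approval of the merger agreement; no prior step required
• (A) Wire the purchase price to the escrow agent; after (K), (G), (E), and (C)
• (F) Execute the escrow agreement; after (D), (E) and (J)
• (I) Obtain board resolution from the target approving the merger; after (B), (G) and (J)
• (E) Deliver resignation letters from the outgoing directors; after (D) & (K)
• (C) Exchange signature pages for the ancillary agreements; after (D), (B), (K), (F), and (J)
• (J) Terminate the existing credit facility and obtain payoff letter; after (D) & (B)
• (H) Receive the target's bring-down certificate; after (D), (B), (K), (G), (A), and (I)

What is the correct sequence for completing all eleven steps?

(G) (B) (D) (J) (I) (K) (E) (F) (C) (A) (H)

(G) has no prerequisites → (G) first.
That leaves (B) as the only ready step → (B).
(D) needed (B), now all done → (D).
(J) needed (D) and (B), now all done → (J).
Next only (I) has its prerequisites met → (I).
(K) is the only step now ready → (K).
(E) needed (D) and (K), now all done → (E).
That leaves (F) as the only ready step → (F).
That leaves (C) as the only ready step → (C).
That leaves (A) as the only ready step → (A).
(H) needed (D), (B), (K), (G), (A) and (I), now all done → (H).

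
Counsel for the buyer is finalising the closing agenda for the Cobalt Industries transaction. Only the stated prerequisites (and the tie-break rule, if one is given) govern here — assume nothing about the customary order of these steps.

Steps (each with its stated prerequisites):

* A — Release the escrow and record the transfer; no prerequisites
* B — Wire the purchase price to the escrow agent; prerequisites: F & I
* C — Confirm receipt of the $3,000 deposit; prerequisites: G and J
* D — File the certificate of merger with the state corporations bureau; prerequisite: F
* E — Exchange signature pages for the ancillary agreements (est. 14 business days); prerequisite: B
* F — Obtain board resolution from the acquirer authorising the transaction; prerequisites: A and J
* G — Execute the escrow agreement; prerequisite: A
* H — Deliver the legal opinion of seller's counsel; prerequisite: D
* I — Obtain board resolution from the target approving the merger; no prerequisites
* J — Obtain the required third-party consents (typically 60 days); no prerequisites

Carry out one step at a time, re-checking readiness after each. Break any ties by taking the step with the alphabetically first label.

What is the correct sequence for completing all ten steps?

A G I J C F B D E H

A, I and J have no prerequisites; A has the earlier label, so A is first.
G now also ready, so the ready set is {G, I, J}; G has the earlier label → G.
I and J are both available; I has the earlier label → I.
J is the only step now ready → J.
Ready: C and F. C has the earlier label → C.
F is the only step now ready → F.
B and D are both available; B has the earlier label → B.
E now also ready, so the ready set is {D, E}; D has the earlier label → D.
E and H are both available; E has the earlier label → E.
H is the only step now ready → H.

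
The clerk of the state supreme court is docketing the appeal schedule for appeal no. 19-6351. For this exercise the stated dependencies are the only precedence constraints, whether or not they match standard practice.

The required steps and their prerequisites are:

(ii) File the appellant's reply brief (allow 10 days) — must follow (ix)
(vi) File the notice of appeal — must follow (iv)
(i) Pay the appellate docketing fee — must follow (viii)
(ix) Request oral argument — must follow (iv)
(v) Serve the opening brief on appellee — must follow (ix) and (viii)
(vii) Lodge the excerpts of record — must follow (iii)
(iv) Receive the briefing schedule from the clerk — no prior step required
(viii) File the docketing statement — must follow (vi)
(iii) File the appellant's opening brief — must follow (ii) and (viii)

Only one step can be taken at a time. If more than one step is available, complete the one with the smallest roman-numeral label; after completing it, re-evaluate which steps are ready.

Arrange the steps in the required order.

(iv), (vi), (viii), (i), (ix), (ii), (iii), (v), (vii)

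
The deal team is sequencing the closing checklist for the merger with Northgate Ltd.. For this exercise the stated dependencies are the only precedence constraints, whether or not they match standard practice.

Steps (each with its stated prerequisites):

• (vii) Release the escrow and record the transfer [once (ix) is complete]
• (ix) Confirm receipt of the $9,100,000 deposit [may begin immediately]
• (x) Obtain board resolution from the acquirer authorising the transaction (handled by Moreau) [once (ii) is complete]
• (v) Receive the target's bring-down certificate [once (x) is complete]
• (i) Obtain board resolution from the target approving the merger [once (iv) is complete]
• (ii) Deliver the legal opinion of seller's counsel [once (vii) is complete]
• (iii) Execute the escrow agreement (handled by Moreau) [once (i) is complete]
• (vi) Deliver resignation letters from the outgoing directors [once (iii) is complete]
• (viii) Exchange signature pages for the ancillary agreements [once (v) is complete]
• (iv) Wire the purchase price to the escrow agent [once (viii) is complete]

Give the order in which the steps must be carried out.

(ix), (vii), (ii), (x), (v), (viii), (iv), (i), (iii), (vi)

(ix) is the only step with nothing outstanding, so it goes first.
(vii) needed (ix), now all done → (vii).
Next only (ii) has its prerequisites met → (ii).
(x) needed (ii), now all done → (x).
(v) needed (x), now all done → (v).
(viii) is the only step now ready → (viii).
(iv) is the only step now ready → (iv).
That leaves (i) as the only ready step → (i).
(iii) needed (i), now all done → (iii).
(vi) needed (iii), now all done → (vi).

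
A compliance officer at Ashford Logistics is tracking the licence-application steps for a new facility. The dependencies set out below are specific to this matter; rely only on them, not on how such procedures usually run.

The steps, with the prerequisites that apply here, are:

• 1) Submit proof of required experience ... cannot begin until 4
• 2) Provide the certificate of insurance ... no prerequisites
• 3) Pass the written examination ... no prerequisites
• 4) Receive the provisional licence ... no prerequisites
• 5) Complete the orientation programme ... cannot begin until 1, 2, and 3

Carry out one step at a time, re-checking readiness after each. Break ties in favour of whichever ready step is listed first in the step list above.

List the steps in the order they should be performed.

2, 3, 4, 1, 5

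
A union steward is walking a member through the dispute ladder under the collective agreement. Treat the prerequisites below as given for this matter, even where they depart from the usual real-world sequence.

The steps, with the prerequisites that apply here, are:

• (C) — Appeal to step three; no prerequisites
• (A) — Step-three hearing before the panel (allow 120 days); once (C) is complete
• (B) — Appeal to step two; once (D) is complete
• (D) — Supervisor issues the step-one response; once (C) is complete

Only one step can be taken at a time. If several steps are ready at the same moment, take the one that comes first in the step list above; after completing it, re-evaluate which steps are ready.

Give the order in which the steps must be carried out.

Only (C) has no prerequisites, so it is first.
Ready: (A) and (D). (A) is listed earlier → (A).
(D) needed (C), now all done → (D).
That leaves (B) as the only ready step → (B).

(C) → (A) → (D) → (B)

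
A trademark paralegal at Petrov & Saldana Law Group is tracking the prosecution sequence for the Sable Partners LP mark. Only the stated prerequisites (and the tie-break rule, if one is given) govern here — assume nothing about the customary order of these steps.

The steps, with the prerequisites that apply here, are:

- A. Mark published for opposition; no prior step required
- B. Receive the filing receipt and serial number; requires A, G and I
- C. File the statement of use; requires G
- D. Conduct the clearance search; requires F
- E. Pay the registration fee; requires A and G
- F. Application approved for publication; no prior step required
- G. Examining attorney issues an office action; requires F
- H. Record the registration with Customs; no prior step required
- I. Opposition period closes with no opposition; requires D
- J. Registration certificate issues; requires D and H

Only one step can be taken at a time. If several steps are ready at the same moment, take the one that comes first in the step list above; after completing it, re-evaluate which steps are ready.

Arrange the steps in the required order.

A, F and H have no prerequisites; A is listed earlier, so A is first.
Now F and H have their prerequisites met. F is listed earlier, so F next.
Ready: D, G and H. D is listed earlier → D.
I now also ready, so the ready set is {G, H, I}; G is listed earlier → G.
Now C, E, H and I have their prerequisites met. C is listed earlier, so C next.
E, H and I are all available; E is listed earlier → E.
H and I are both available; H is listed earlier → H.
I and J are both available; I is listed earlier → I.
B and J are both available; B is listed earlier → B.
J needed D and H, now all done → J.

A, F, D, G, C, E, H, I, B, J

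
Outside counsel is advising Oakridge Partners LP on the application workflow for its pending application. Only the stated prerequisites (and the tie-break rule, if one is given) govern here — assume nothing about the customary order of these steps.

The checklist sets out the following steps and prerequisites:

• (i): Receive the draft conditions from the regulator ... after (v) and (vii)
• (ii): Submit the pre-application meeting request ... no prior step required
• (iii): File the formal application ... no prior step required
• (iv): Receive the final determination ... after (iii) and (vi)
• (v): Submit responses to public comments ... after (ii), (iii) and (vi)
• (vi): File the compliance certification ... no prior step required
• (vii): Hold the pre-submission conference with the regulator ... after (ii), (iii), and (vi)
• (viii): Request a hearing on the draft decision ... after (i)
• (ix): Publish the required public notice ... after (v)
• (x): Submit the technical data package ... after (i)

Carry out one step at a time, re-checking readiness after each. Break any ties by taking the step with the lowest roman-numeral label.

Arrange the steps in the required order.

Nothing is required for (ii), (iii) and (vi). (ii) has the earlier label → (ii) first.
Now (iii) and (vi) have their prerequisites met. (iii) has the earlier label, so (iii) next.
That leaves (vi) as the only ready step → (vi).
Ready: (iv), (v) and (vii). (iv) has the earlier label → (iv).
Now (v) and (vii) have their prerequisites met. (v) has the earlier label, so (v) next.
(ix) now also ready, so the ready set is {(vii), (ix)}; (vii) has the earlier label → (vii).
(i) now also ready, so the ready set is {(i), (ix)}; (i) has the earlier label → (i).
(viii) and (x) now also ready, so the ready set is {(viii), (ix), (x)}; (viii) has the earlier label → (viii).
Ready: (ix) and (x). (ix) has the earlier label → (ix).
(x) needed (i), now all done → (x).

(ii) (iii) (vi) (iv) (v) (vii) (i) (viii) (ix) (x)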